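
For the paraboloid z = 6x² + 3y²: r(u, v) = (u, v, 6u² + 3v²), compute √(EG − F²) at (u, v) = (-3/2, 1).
√(EG − F²)|_{(-3/2, 1)} = 19

E = 144*u^2 + 1, F = 72*u*v, G = 36*v^2 + 1; EG − F² = 144*u^2 + 36*v^2 + 1; √(EG − F²) = sqrt(144*u^2 + 36*v^2 + 1). At the given point: 19.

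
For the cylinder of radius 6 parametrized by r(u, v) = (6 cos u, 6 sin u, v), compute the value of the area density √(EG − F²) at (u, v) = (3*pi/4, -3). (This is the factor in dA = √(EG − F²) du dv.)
√(EG − F²)|_{(3*pi/4, -3)} = 6

E = 36, F = 0, G = 1, so EG − F² = 36. Taking the positive square root: √(EG − F²) = 6. At (u, v) = (3*pi/4, -3): 6.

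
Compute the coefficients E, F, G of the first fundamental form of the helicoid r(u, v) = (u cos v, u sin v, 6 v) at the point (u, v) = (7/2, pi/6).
E = 1;  F = 0;  G = 193/4

Partials: r_u = (cos(v), sin(v), 0), r_v = (-u*sin(v), u*cos(v), 6). As functions of (u, v):
  E = r_u · r_u = 1,
  F = r_u · r_v = 0,
  G = r_v · r_v = u^2 + 36.
Evaluating at (u, v) = (7/2, pi/6): E = 1, F = 0, G = 193/4.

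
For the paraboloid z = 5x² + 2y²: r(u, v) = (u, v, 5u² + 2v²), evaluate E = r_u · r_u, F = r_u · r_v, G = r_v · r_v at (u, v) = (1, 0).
E = 101;  F = 0;  G = 1

Partials: r_u = (1, 0, 10*u), r_v = (0, 1, 4*v). As functions of (u, v):
  E = r_u · r_u = 100*u^2 + 1,
  F = r_u · r_v = 40*u*v,
  G = r_v · r_v = 16*v^2 + 1.
Evaluating at (u, v) = (1, 0): E = 101, F = 0, G = 1.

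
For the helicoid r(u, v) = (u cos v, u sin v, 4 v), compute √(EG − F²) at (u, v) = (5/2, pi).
√(EG − F²)|_{(5/2, pi)} = sqrt(89)/2

E = 1, F = 0, G = u^2 + 16; EG − F² = u^2 + 16; √(EG − F²) = sqrt(u^2 + 16). At the given point: sqrt(89)/2.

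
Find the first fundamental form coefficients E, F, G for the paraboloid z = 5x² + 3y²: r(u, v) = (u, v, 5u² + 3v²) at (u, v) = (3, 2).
E = 901;  F = 360;  G = 145

Partials: r_u = (1, 0, 10*u), r_v = (0, 1, 6*v). As functions of (u, v):
  E = r_u · r_u = 100*u^2 + 1,
  F = r_u · r_v = 60*u*v,
  G = r_v · r_v = 36*v^2 + 1.
Evaluating at (u, v) = (3, 2): E = 901, F = 360, G = 145.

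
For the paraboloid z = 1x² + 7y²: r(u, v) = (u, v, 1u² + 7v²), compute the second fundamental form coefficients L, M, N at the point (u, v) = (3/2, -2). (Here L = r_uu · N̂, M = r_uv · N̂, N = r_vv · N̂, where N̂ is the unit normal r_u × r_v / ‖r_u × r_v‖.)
L = sqrt(794)/397;  M = 0;  N = 7*sqrt(794)/397

Compute the unit normal N̂(u, v) = (-2*u/sqrt(4*u^2 + 196*v^2 + 1), -14*v/sqrt(4*u^2 + 196*v^2 + 1), 1/sqrt(4*u^2 + 196*v^2 + 1)), and the second partials r_uu, r_uv, r_vv. Take dot products:
  L(u, v) = r_uu · N̂ = 2/sqrt(4*u^2 + 196*v^2 + 1),
  M(u, v) = r_uv · N̂ = 0,
  N(u, v) = r_vv · N̂ = 14/sqrt(4*u^2 + 196*v^2 + 1).
Evaluating at (u, v) = (3/2, -2):
  L = sqrt(794)/397, M = 0, N = 7*sqrt(794)/397.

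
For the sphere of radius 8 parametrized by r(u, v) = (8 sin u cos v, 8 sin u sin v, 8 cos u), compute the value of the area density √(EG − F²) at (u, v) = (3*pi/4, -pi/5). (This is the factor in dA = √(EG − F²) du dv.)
√(EG − F²)|_{(3*pi/4, -pi/5)} = 32*sqrt(2)

E = 64, F = 0, G = 64*sin(u)^2, so EG − F² = 4096*sin(u)^2. Taking the positive square root: √(EG − F²) = 64*Abs(sin(u)). At (u, v) = (3*pi/4, -pi/5): 32*sqrt(2).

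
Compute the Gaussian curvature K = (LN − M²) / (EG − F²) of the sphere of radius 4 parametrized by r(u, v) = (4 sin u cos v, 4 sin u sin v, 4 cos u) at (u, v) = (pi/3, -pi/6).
K = 1/16

Coefficients of the first fundamental form: E = 16, F = 0, G = 16*sin(u)^2.
Coefficients of the second fundamental form: L = -4*sin(u)/Abs(sin(u)), M = 0, N = -4*sin(u)^3/Abs(sin(u)).
Assemble K = (LN − M²)/(EG − F²) = 1/16. At (u, v) = (pi/3, -pi/6): K = 1/16.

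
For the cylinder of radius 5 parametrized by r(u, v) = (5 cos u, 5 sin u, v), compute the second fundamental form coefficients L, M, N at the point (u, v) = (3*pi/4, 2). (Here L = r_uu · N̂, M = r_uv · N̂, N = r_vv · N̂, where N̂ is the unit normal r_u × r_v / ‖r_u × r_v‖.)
L = -5;  M = 0;  N = 0

Compute the unit normal N̂(u, v) = (cos(u), sin(u), 0), and the second partials r_uu, r_uv, r_vv. Take dot products:
  L(u, v) = r_uu · N̂ = -5,
  M(u, v) = r_uv · N̂ = 0,
  N(u, v) = r_vv · N̂ = 0.
Evaluating at (u, v) = (3*pi/4, 2):
  L = -5, M = 0, N = 0.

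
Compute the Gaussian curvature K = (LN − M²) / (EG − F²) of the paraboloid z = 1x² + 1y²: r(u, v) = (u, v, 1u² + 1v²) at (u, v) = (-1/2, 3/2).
K = 4/121

Coefficients of the first fundamental form: E = 4*u^2 + 1, F = 4*u*v, G = 4*v^2 + 1.
Coefficients of the second fundamental form: L = 2/sqrt(4*u^2 + 4*v^2 + 1), M = 0, N = 2/sqrt(4*u^2 + 4*v^2 + 1).
Assemble K = (LN − M²)/(EG − F²) = 4/(16*u^4 + 32*u^2*v^2 + 8*u^2 + 16*v^4 + 8*v^2 + 1). At (u, v) = (-1/2, 3/2): K = 4/121.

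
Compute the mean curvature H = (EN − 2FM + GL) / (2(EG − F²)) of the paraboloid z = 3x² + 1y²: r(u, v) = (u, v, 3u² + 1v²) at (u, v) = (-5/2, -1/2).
H = 232*sqrt(227)/51529

With E = 36*u^2 + 1, F = 12*u*v, G = 4*v^2 + 1, L = 6/sqrt(36*u^2 + 4*v^2 + 1), M = 0, N = 2/sqrt(36*u^2 + 4*v^2 + 1), assemble
  H = (EN − 2FM + GL) / (2(EG − F²)) = 4*(9*u^2 + 3*v^2 + 1)/(36*u^2 + 4*v^2 + 1)^(3/2).
At (u, v) = (-5/2, -1/2): H = 232*sqrt(227)/51529.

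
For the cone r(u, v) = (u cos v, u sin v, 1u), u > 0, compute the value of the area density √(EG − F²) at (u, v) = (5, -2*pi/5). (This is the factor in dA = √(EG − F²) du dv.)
√(EG − F²)|_{(5, -2*pi/5)} = 5*sqrt(2)

E = 2, F = 0, G = u^2, so EG − F² = 2*u^2. Taking the positive square root: √(EG − F²) = sqrt(2)*Abs(u). At (u, v) = (5, -2*pi/5): 5*sqrt(2).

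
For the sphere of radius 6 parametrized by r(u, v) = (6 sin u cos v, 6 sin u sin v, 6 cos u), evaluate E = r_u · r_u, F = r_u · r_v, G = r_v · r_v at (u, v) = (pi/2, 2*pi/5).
E = 36;  F = 0;  G = 36

Partials: r_u = (6*cos(u)*cos(v), 6*sin(v)*cos(u), -6*sin(u)), r_v = (-6*sin(u)*sin(v), 6*sin(u)*cos(v), 0). As functions of (u, v):
  E = r_u · r_u = 36,
  F = r_u · r_v = 0,
  G = r_v · r_v = 36*sin(u)^2.
Evaluating at (u, v) = (pi/2, 2*pi/5): E = 36, F = 0, G = 36.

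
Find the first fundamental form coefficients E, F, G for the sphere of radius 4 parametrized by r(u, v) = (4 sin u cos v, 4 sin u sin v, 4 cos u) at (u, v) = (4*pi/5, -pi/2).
E = 16;  F = 0;  G = 10 - 2*sqrt(5)

Partials: r_u = (4*cos(u)*cos(v), 4*sin(v)*cos(u), -4*sin(u)), r_v = (-4*sin(u)*sin(v), 4*sin(u)*cos(v), 0). As functions of (u, v):
  E = r_u · r_u = 16,
  F = r_u · r_v = 0,
  G = r_v · r_v = 16*sin(u)^2.
Evaluating at (u, v) = (4*pi/5, -pi/2): E = 16, F = 0, G = 10 - 2*sqrt(5).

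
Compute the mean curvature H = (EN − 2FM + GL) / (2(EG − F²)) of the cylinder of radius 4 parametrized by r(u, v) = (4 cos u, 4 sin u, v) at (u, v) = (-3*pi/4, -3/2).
H = -1/8

With E = 16, F = 0, G = 1, L = -4, M = 0, N = 0, assemble
  H = (EN − 2FM + GL) / (2(EG − F²)) = -1/8.
At (u, v) = (-3*pi/4, -3/2): H = -1/8.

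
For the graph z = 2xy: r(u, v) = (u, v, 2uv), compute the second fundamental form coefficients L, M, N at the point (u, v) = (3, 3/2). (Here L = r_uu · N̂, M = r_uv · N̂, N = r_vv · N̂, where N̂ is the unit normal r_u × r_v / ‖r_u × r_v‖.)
L = 0;  M = sqrt(46)/23;  N = 0

Compute the unit normal N̂(u, v) = (-2*v/sqrt(4*u^2 + 4*v^2 + 1), -2*u/sqrt(4*u^2 + 4*v^2 + 1), 1/sqrt(4*u^2 + 4*v^2 + 1)), and the second partials r_uu, r_uv, r_vv. Take dot products:
  L(u, v) = r_uu · N̂ = 0,
  M(u, v) = r_uv · N̂ = 2/sqrt(4*u^2 + 4*v^2 + 1),
  N(u, v) = r_vv · N̂ = 0.
Evaluating at (u, v) = (3, 3/2):
  L = 0, M = sqrt(46)/23, N = 0.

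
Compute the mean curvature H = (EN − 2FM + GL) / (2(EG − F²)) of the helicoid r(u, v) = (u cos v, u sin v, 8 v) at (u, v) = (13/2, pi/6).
H = 0

With E = 1, F = 0, G = u^2 + 64, L = 0, M = -8/sqrt(u^2 + 64), N = 0, assemble
  H = (EN − 2FM + GL) / (2(EG − F²)) = 0.
At (u, v) = (13/2, pi/6): H = 0.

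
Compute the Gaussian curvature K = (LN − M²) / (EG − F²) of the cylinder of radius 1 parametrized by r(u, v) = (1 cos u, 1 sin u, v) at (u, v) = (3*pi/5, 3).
K = 0

Coefficients of the first fundamental form: E = 1, F = 0, G = 1.
Coefficients of the second fundamental form: L = -1, M = 0, N = 0.
Assemble K = (LN − M²)/(EG − F²) = 0. At (u, v) = (3*pi/5, 3): K = 0.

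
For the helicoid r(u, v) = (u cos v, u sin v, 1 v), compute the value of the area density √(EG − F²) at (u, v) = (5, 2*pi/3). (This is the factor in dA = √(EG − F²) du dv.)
√(EG − F²)|_{(5, 2*pi/3)} = sqrt(26)

E = 1, F = 0, G = u^2 + 1, so EG − F² = u^2 + 1. Taking the positive square root: √(EG − F²) = sqrt(u^2 + 1). At (u, v) = (5, 2*pi/3): sqrt(26).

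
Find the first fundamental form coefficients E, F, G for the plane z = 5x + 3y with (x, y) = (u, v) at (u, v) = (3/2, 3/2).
E = 26;  F = 15;  G = 10

Partials: r_u = (1, 0, 5), r_v = (0, 1, 3). As functions of (u, v):
  E = r_u · r_u = 26,
  F = r_u · r_v = 15,
  G = r_v · r_v = 10.
Evaluating at (u, v) = (3/2, 3/2): E = 26, F = 15, G = 10.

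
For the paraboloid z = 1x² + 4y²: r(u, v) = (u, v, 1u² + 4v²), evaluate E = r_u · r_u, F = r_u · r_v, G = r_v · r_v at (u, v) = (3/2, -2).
E = 10;  F = -48;  G = 257

Partials: r_u = (1, 0, 2*u), r_v = (0, 1, 8*v). As functions of (u, v):
  E = r_u · r_u = 4*u^2 + 1,
  F = r_u · r_v = 16*u*v,
  G = r_v · r_v = 64*v^2 + 1.
Evaluating at (u, v) = (3/2, -2): E = 10, F = -48, G = 257.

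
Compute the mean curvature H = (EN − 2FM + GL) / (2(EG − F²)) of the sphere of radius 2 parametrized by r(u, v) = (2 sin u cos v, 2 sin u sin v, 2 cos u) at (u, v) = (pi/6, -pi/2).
H = -1/2

With E = 4, F = 0, G = 4*sin(u)^2, L = -2*sin(u)/Abs(sin(u)), M = 0, N = -2*sin(u)^3/Abs(sin(u)), assemble
  H = (EN − 2FM + GL) / (2(EG − F²)) = -sin(u)/(2*Abs(sin(u))).
At (u, v) = (pi/6, -pi/2): H = -1/2.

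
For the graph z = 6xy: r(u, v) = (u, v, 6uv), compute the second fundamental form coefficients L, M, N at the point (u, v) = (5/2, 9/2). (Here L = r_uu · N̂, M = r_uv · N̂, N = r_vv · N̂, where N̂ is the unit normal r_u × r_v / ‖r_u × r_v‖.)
L = 0;  M = 6*sqrt(955)/955;  N = 0

Compute the unit normal N̂(u, v) = (-6*v/sqrt(36*u^2 + 36*v^2 + 1), -6*u/sqrt(36*u^2 + 36*v^2 + 1), 1/sqrt(36*u^2 + 36*v^2 + 1)), and the second partials r_uu, r_uv, r_vv. Take dot products:
  L(u, v) = r_uu · N̂ = 0,
  M(u, v) = r_uv · N̂ = 6/sqrt(36*u^2 + 36*v^2 + 1),
  N(u, v) = r_vv · N̂ = 0.
Evaluating at (u, v) = (5/2, 9/2):
  L = 0, M = 6*sqrt(955)/955, N = 0.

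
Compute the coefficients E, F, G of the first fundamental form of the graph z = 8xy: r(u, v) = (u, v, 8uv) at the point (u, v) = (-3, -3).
E = 577;  F = 576;  G = 577

Partials: r_u = (1, 0, 8*v), r_v = (0, 1, 8*u). As functions of (u, v):
  E = r_u · r_u = 64*v^2 + 1,
  F = r_u · r_v = 64*u*v,
  G = r_v · r_v = 64*u^2 + 1.
Evaluating at (u, v) = (-3, -3): E = 577, F = 576, G = 577.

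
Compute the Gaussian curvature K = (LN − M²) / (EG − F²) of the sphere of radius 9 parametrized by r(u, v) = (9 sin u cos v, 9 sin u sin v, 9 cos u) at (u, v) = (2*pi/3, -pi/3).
K = 1/81

Coefficients of the first fundamental form: E = 81, F = 0, G = 81*sin(u)^2.
Coefficients of the second fundamental form: L = -9*sin(u)/Abs(sin(u)), M = 0, N = -9*sin(u)^3/Abs(sin(u)).
Assemble K = (LN − M²)/(EG − F²) = 1/81. At (u, v) = (2*pi/3, -pi/3): K = 1/81.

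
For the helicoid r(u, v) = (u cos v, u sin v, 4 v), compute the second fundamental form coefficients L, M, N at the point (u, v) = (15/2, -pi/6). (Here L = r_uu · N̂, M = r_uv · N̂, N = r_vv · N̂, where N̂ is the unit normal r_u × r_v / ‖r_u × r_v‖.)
L = 0;  M = -8/17;  N = 0

Compute the unit normal N̂(u, v) = (4*sin(v)/sqrt(u^2 + 16), -4*cos(v)/sqrt(u^2 + 16), u/sqrt(u^2 + 16)), and the second partials r_uu, r_uv, r_vv. Take dot products:
  L(u, v) = r_uu · N̂ = 0,
  M(u, v) = r_uv · N̂ = -4/sqrt(u^2 + 16),
  N(u, v) = r_vv · N̂ = 0.
Evaluating at (u, v) = (15/2, -pi/6):
  L = 0, M = -8/17, N = 0.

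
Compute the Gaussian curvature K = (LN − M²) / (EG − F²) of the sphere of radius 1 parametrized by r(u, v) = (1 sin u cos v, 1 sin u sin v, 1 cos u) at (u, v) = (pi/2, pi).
K = 1

Coefficients of the first fundamental form: E = 1, F = 0, G = sin(u)^2.
Coefficients of the second fundamental form: L = -sin(u)/Abs(sin(u)), M = 0, N = -sin(u)^3/Abs(sin(u)).
Assemble K = (LN − M²)/(EG − F²) = 1. At (u, v) = (pi/2, pi): K = 1.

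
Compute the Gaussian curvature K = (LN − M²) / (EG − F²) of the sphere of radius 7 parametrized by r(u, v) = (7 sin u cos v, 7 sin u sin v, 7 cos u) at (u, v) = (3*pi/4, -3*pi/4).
K = 1/49

Coefficients of the first fundamental form: E = 49, F = 0, G = 49*sin(u)^2.
Coefficients of the second fundamental form: L = -7*sin(u)/Abs(sin(u)), M = 0, N = -7*sin(u)^3/Abs(sin(u)).
Assemble K = (LN − M²)/(EG − F²) = 1/49. At (u, v) = (3*pi/4, -3*pi/4): K = 1/49.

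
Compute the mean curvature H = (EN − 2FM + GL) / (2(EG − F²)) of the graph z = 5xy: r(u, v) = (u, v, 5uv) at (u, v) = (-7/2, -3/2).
H = -2625*sqrt(1454)/1057058

With E = 25*v^2 + 1, F = 25*u*v, G = 25*u^2 + 1, L = 0, M = 5/sqrt(25*u^2 + 25*v^2 + 1), N = 0, assemble
  H = (EN − 2FM + GL) / (2(EG − F²)) = -125*u*v/(25*u^2 + 25*v^2 + 1)^(3/2).
At (u, v) = (-7/2, -3/2): H = -2625*sqrt(1454)/1057058.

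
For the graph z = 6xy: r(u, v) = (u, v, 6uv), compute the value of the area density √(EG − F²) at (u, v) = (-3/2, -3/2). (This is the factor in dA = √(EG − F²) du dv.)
√(EG − F²)|_{(-3/2, -3/2)} = sqrt(163)

E = 36*v^2 + 1, F = 36*u*v, G = 36*u^2 + 1, so EG − F² = 36*u^2 + 36*v^2 + 1. Taking the positive square root: √(EG − F²) = sqrt(36*u^2 + 36*v^2 + 1). At (u, v) = (-3/2, -3/2): sqrt(163).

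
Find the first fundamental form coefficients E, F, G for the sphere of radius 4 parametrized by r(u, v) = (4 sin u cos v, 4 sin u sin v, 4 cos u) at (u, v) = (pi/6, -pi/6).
E = 16;  F = 0;  G = 4

Partials: r_u = (4*cos(u)*cos(v), 4*sin(v)*cos(u), -4*sin(u)), r_v = (-4*sin(u)*sin(v), 4*sin(u)*cos(v), 0). As functions of (u, v):
  E = r_u · r_u = 16,
  F = r_u · r_v = 0,
  G = r_v · r_v = 16*sin(u)^2.
Evaluating at (u, v) = (pi/6, -pi/6): E = 16, F = 0, G = 4.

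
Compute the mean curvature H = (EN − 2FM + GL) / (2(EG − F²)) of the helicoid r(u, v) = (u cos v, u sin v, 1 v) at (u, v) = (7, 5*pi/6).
H = 0

With E = 1, F = 0, G = u^2 + 1, L = 0, M = -1/sqrt(u^2 + 1), N = 0, assemble
  H = (EN − 2FM + GL) / (2(EG − F²)) = 0.
At (u, v) = (7, 5*pi/6): H = 0.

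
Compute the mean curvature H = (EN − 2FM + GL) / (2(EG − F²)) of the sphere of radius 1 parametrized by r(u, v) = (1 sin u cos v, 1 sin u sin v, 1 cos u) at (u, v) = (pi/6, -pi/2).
H = -1

With E = 1, F = 0, G = sin(u)^2, L = -sin(u)/Abs(sin(u)), M = 0, N = -sin(u)^3/Abs(sin(u)), assemble
  H = (EN − 2FM + GL) / (2(EG − F²)) = -sin(u)/Abs(sin(u)).
At (u, v) = (pi/6, -pi/2): H = -1.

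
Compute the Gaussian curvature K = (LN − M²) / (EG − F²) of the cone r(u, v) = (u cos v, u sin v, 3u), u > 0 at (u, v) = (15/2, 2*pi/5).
K = 0

Coefficients of the first fundamental form: E = 10, F = 0, G = u^2.
Coefficients of the second fundamental form: L = 0, M = 0, N = 3*sqrt(10)*u^2/(10*Abs(u)).
Assemble K = (LN − M²)/(EG − F²) = 0. At (u, v) = (15/2, 2*pi/5): K = 0.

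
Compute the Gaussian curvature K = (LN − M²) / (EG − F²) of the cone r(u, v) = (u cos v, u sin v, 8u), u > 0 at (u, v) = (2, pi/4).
K = 0

Coefficients of the first fundamental form: E = 65, F = 0, G = u^2.
Coefficients of the second fundamental form: L = 0, M = 0, N = 8*sqrt(65)*u^2/(65*Abs(u)).
Assemble K = (LN − M²)/(EG − F²) = 0. At (u, v) = (2, pi/4): K = 0.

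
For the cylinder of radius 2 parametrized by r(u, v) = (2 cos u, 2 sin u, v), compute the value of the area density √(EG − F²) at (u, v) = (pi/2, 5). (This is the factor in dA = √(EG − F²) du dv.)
√(EG − F²)|_{(pi/2, 5)} = 2

E = 4, F = 0, G = 1, so EG − F² = 4. Taking the positive square root: √(EG − F²) = 2. At (u, v) = (pi/2, 5): 2.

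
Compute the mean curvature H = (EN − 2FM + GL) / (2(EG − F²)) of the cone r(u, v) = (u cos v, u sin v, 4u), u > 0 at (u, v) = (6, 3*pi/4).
H = sqrt(17)/51

With E = 17, F = 0, G = u^2, L = 0, M = 0, N = 4*sqrt(17)*u^2/(17*Abs(u)), assemble
  H = (EN − 2FM + GL) / (2(EG − F²)) = 2*sqrt(17)/(17*Abs(u)).
At (u, v) = (6, 3*pi/4): H = sqrt(17)/51.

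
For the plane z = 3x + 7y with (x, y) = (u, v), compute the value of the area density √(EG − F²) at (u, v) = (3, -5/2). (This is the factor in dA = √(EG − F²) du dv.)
√(EG − F²)|_{(3, -5/2)} = sqrt(59)

E = 10, F = 21, G = 50, so EG − F² = 59. Taking the positive square root: √(EG − F²) = sqrt(59). At (u, v) = (3, -5/2): sqrt(59).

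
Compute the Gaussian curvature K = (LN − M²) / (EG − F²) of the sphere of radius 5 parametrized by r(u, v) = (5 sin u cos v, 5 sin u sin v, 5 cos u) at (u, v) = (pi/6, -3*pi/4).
K = 1/25

Coefficients of the first fundamental form: E = 25, F = 0, G = 25*sin(u)^2.
Coefficients of the second fundamental form: L = -5*sin(u)/Abs(sin(u)), M = 0, N = -5*sin(u)^3/Abs(sin(u)).
Assemble K = (LN − M²)/(EG − F²) = 1/25. At (u, v) = (pi/6, -3*pi/4): K = 1/25.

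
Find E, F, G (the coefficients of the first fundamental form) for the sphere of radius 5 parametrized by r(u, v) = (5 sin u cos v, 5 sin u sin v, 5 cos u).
E = 25;  F = 0;  G = 25*sin(u)^2

Compute partials: r_u = (5*cos(u)*cos(v), 5*sin(v)*cos(u), -5*sin(u)), r_v = (-5*sin(u)*sin(v), 5*sin(u)*cos(v), 0). Then
  E = r_u · r_u = 25,
  F = r_u · r_v = 0,
  G = r_v · r_v = 25*sin(u)^2.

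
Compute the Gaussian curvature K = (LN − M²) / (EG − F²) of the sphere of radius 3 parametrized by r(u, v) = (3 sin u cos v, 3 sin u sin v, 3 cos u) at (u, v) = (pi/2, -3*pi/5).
K = 1/9

Coefficients of the first fundamental form: E = 9, F = 0, G = 9*sin(u)^2.
Coefficients of the second fundamental form: L = -3*sin(u)/Abs(sin(u)), M = 0, N = -3*sin(u)^3/Abs(sin(u)).
Assemble K = (LN − M²)/(EG − F²) = 1/9. At (u, v) = (pi/2, -3*pi/5): K = 1/9.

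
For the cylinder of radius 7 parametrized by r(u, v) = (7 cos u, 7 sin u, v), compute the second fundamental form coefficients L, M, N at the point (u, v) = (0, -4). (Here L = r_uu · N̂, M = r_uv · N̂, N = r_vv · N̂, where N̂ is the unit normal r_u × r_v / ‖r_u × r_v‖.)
L = -7;  M = 0;  N = 0

Compute the unit normal N̂(u, v) = (cos(u), sin(u), 0), and the second partials r_uu, r_uv, r_vv. Take dot products:
  L(u, v) = r_uu · N̂ = -7,
  M(u, v) = r_uv · N̂ = 0,
  N(u, v) = r_vv · N̂ = 0.
Evaluating at (u, v) = (0, -4):
  L = -7, M = 0, N = 0.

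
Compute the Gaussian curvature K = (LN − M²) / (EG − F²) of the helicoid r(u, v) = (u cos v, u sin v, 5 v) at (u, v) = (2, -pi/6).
K = -25/841

Coefficients of the first fundamental form: E = 1, F = 0, G = u^2 + 25.
Coefficients of the second fundamental form: L = 0, M = -5/sqrt(u^2 + 25), N = 0.
Assemble K = (LN − M²)/(EG − F²) = -25/(u^2 + 25)^2. At (u, v) = (2, -pi/6): K = -25/841.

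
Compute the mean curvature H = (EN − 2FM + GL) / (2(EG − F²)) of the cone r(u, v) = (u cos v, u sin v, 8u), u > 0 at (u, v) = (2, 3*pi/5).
H = 2*sqrt(65)/65

With E = 65, F = 0, G = u^2, L = 0, M = 0, N = 8*sqrt(65)*u^2/(65*Abs(u)), assemble
  H = (EN − 2FM + GL) / (2(EG − F²)) = 4*sqrt(65)/(65*Abs(u)).
At (u, v) = (2, 3*pi/5): H = 2*sqrt(65)/65.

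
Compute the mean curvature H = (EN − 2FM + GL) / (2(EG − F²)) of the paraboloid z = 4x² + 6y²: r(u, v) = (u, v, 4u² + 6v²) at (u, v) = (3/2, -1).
H = 1450/4913

With E = 64*u^2 + 1, F = 96*u*v, G = 144*v^2 + 1, L = 8/sqrt(64*u^2 + 144*v^2 + 1), M = 0, N = 12/sqrt(64*u^2 + 144*v^2 + 1), assemble
  H = (EN − 2FM + GL) / (2(EG − F²)) = 2*(192*u^2 + 288*v^2 + 5)/(64*u^2 + 144*v^2 + 1)^(3/2).
At (u, v) = (3/2, -1): H = 1450/4913.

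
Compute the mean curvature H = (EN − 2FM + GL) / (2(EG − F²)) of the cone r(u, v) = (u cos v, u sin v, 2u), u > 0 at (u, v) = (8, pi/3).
H = sqrt(5)/40

With E = 5, F = 0, G = u^2, L = 0, M = 0, N = 2*sqrt(5)*u^2/(5*Abs(u)), assemble
  H = (EN − 2FM + GL) / (2(EG − F²)) = sqrt(5)/(5*Abs(u)).
At (u, v) = (8, pi/3): H = sqrt(5)/40.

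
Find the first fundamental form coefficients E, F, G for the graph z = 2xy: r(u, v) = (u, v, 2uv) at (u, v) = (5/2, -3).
E = 37;  F = -30;  G = 26

Partials: r_u = (1, 0, 2*v), r_v = (0, 1, 2*u). As functions of (u, v):
  E = r_u · r_u = 4*v^2 + 1,
  F = r_u · r_v = 4*u*v,
  G = r_v · r_v = 4*u^2 + 1.
Evaluating at (u, v) = (5/2, -3): E = 37, F = -30, G = 26.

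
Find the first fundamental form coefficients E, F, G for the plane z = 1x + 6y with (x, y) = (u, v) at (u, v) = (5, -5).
E = 2;  F = 6;  G = 37

Partials: r_u = (1, 0, 1), r_v = (0, 1, 6). As functions of (u, v):
  E = r_u · r_u = 2,
  F = r_u · r_v = 6,
  G = r_v · r_v = 37.
Evaluating at (u, v) = (5, -5): E = 2, F = 6, G = 37.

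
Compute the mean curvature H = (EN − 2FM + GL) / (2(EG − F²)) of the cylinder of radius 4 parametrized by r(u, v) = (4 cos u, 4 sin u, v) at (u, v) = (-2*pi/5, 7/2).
H = -1/8

With E = 16, F = 0, G = 1, L = -4, M = 0, N = 0, assemble
  H = (EN − 2FM + GL) / (2(EG − F²)) = -1/8.
At (u, v) = (-2*pi/5, 7/2): H = -1/8.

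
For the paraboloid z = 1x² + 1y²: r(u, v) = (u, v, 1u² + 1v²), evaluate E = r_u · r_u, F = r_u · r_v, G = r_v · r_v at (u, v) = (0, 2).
E = 1;  F = 0;  G = 17

Partials: r_u = (1, 0, 2*u), r_v = (0, 1, 2*v). As functions of (u, v):
  E = r_u · r_u = 4*u^2 + 1,
  F = r_u · r_v = 4*u*v,
  G = r_v · r_v = 4*v^2 + 1.
Evaluating at (u, v) = (0, 2): E = 1, F = 0, G = 17.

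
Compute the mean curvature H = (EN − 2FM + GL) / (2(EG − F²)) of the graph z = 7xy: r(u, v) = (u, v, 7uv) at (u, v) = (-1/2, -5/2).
H = -1715*sqrt(142)/272214

With E = 49*v^2 + 1, F = 49*u*v, G = 49*u^2 + 1, L = 0, M = 7/sqrt(49*u^2 + 49*v^2 + 1), N = 0, assemble
  H = (EN − 2FM + GL) / (2(EG − F²)) = -343*u*v/(49*u^2 + 49*v^2 + 1)^(3/2).
At (u, v) = (-1/2, -5/2): H = -1715*sqrt(142)/272214.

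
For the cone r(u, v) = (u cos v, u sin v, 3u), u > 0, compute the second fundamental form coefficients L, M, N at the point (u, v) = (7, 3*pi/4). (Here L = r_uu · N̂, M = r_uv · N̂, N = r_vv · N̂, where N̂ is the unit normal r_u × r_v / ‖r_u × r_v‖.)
L = 0;  M = 0;  N = 21*sqrt(10)/10

Compute the unit normal N̂(u, v) = (-3*sqrt(10)*u*cos(v)/(10*Abs(u)), -3*sqrt(10)*u*sin(v)/(10*Abs(u)), sqrt(10)*u/(10*Abs(u))), and the second partials r_uu, r_uv, r_vv. Take dot products:
  L(u, v) = r_uu · N̂ = 0,
  M(u, v) = r_uv · N̂ = 0,
  N(u, v) = r_vv · N̂ = 3*sqrt(10)*u^2/(10*Abs(u)).
Evaluating at (u, v) = (7, 3*pi/4):
  L = 0, M = 0, N = 21*sqrt(10)/10.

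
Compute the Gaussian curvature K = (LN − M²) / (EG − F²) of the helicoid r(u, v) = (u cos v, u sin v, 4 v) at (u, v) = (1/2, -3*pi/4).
K = -256/4225

Coefficients of the first fundamental form: E = 1, F = 0, G = u^2 + 16.
Coefficients of the second fundamental form: L = 0, M = -4/sqrt(u^2 + 16), N = 0.
Assemble K = (LN − M²)/(EG − F²) = -16/(u^2 + 16)^2. At (u, v) = (1/2, -3*pi/4): K = -256/4225.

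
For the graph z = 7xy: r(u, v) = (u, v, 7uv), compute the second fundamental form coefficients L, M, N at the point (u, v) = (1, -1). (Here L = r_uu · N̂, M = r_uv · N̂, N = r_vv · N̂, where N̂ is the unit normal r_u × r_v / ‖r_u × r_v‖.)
L = 0;  M = 7*sqrt(11)/33;  N = 0

Compute the unit normal N̂(u, v) = (-7*v/sqrt(49*u^2 + 49*v^2 + 1), -7*u/sqrt(49*u^2 + 49*v^2 + 1), 1/sqrt(49*u^2 + 49*v^2 + 1)), and the second partials r_uu, r_uv, r_vv. Take dot products:
  L(u, v) = r_uu · N̂ = 0,
  M(u, v) = r_uv · N̂ = 7/sqrt(49*u^2 + 49*v^2 + 1),
  N(u, v) = r_vv · N̂ = 0.
Evaluating at (u, v) = (1, -1):
  L = 0, M = 7*sqrt(11)/33, N = 0.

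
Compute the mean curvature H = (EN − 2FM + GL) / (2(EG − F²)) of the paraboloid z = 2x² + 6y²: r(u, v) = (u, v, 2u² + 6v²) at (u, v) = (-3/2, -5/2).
H = 2024*sqrt(937)/877969

With E = 16*u^2 + 1, F = 48*u*v, G = 144*v^2 + 1, L = 4/sqrt(16*u^2 + 144*v^2 + 1), M = 0, N = 12/sqrt(16*u^2 + 144*v^2 + 1), assemble
  H = (EN − 2FM + GL) / (2(EG − F²)) = 8*(12*u^2 + 36*v^2 + 1)/(16*u^2 + 144*v^2 + 1)^(3/2).
At (u, v) = (-3/2, -5/2): H = 2024*sqrt(937)/877969.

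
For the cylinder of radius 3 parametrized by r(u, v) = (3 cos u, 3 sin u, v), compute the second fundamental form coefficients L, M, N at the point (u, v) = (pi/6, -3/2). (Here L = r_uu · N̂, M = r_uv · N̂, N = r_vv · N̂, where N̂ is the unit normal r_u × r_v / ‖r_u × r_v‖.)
L = -3;  M = 0;  N = 0

Compute the unit normal N̂(u, v) = (cos(u), sin(u), 0), and the second partials r_uu, r_uv, r_vv. Take dot products:
  L(u, v) = r_uu · N̂ = -3,
  M(u, v) = r_uv · N̂ = 0,
  N(u, v) = r_vv · N̂ = 0.
Evaluating at (u, v) = (pi/6, -3/2):
  L = -3, M = 0, N = 0.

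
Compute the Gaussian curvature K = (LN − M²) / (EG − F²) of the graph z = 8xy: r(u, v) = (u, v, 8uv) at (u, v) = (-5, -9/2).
K = -64/8392609

Coefficients of the first fundamental form: E = 64*v^2 + 1, F = 64*u*v, G = 64*u^2 + 1.
Coefficients of the second fundamental form: L = 0, M = 8/sqrt(64*u^2 + 64*v^2 + 1), N = 0.
Assemble K = (LN − M²)/(EG − F²) = -64/(4096*u^4 + 8192*u^2*v^2 + 128*u^2 + 4096*v^4 + 128*v^2 + 1). At (u, v) = (-5, -9/2): K = -64/8392609.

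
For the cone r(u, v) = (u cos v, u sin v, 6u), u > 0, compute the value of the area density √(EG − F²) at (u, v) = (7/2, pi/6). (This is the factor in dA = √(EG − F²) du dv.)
√(EG − F²)|_{(7/2, pi/6)} = 7*sqrt(37)/2

E = 37, F = 0, G = u^2, so EG − F² = 37*u^2. Taking the positive square root: √(EG − F²) = sqrt(37)*Abs(u). At (u, v) = (7/2, pi/6): 7*sqrt(37)/2.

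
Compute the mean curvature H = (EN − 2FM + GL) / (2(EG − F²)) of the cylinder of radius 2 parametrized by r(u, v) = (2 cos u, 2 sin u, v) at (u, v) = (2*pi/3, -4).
H = -1/4

With E = 4, F = 0, G = 1, L = -2, M = 0, N = 0, assemble
  H = (EN − 2FM + GL) / (2(EG − F²)) = -1/4.
At (u, v) = (2*pi/3, -4): H = -1/4.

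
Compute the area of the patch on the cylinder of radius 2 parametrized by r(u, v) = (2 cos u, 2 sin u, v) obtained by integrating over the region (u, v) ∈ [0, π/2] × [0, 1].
Area = pi

Area = ∫∫ √(EG − F²) du dv with √(EG − F²) = 2. Integrating over [0, π/2] × [0, 1] gives pi.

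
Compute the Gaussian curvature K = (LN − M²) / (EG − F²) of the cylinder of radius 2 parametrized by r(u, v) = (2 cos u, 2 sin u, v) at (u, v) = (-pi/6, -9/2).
K = 0

Coefficients of the first fundamental form: E = 4, F = 0, G = 1.
Coefficients of the second fundamental form: L = -2, M = 0, N = 0.
Assemble K = (LN − M²)/(EG − F²) = 0. At (u, v) = (-pi/6, -9/2): K = 0.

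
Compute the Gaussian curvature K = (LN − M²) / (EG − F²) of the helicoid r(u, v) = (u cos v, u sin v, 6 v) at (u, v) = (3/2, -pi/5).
K = -64/2601

Coefficients of the first fundamental form: E = 1, F = 0, G = u^2 + 36.
Coefficients of the second fundamental form: L = 0, M = -6/sqrt(u^2 + 36), N = 0.
Assemble K = (LN − M²)/(EG − F²) = -36/(u^2 + 36)^2. At (u, v) = (3/2, -pi/5): K = -64/2601.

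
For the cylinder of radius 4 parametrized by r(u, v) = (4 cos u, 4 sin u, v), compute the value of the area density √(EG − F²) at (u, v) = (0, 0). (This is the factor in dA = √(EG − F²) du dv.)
√(EG − F²)|_{(0, 0)} = 4

E = 16, F = 0, G = 1, so EG − F² = 16. Taking the positive square root: √(EG − F²) = 4. At (u, v) = (0, 0): 4.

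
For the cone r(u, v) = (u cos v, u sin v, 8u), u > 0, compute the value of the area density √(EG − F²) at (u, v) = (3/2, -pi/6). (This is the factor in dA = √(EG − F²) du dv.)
√(EG − F²)|_{(3/2, -pi/6)} = 3*sqrt(65)/2

E = 65, F = 0, G = u^2, so EG − F² = 65*u^2. Taking the positive square root: √(EG − F²) = sqrt(65)*Abs(u). At (u, v) = (3/2, -pi/6): 3*sqrt(65)/2.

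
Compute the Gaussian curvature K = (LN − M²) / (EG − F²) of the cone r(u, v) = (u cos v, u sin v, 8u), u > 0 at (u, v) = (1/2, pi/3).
K = 0

Coefficients of the first fundamental form: E = 65, F = 0, G = u^2.
Coefficients of the second fundamental form: L = 0, M = 0, N = 8*sqrt(65)*u^2/(65*Abs(u)).
Assemble K = (LN − M²)/(EG − F²) = 0. At (u, v) = (1/2, pi/3): K = 0.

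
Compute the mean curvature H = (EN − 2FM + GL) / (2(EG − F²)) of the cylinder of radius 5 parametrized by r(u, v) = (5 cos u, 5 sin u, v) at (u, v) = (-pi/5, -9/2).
H = -1/10

With E = 25, F = 0, G = 1, L = -5, M = 0, N = 0, assemble
  H = (EN − 2FM + GL) / (2(EG − F²)) = -1/10.
At (u, v) = (-pi/5, -9/2): H = -1/10.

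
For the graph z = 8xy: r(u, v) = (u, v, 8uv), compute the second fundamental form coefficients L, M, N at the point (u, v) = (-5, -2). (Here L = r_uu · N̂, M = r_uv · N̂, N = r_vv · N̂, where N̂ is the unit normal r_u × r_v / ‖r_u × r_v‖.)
L = 0;  M = 8*sqrt(1857)/1857;  N = 0

Compute the unit normal N̂(u, v) = (-8*v/sqrt(64*u^2 + 64*v^2 + 1), -8*u/sqrt(64*u^2 + 64*v^2 + 1), 1/sqrt(64*u^2 + 64*v^2 + 1)), and the second partials r_uu, r_uv, r_vv. Take dot products:
  L(u, v) = r_uu · N̂ = 0,
  M(u, v) = r_uv · N̂ = 8/sqrt(64*u^2 + 64*v^2 + 1),
  N(u, v) = r_vv · N̂ = 0.
Evaluating at (u, v) = (-5, -2):
  L = 0, M = 8*sqrt(1857)/1857, N = 0.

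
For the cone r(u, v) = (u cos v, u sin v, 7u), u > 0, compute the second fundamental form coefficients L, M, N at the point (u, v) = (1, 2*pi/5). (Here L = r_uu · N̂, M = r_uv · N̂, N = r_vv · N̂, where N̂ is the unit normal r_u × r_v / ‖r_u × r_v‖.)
L = 0;  M = 0;  N = 7*sqrt(2)/10

Compute the unit normal N̂(u, v) = (-7*sqrt(2)*u*cos(v)/(10*Abs(u)), -7*sqrt(2)*u*sin(v)/(10*Abs(u)), sqrt(2)*u/(10*Abs(u))), and the second partials r_uu, r_uv, r_vv. Take dot products:
  L(u, v) = r_uu · N̂ = 0,
  M(u, v) = r_uv · N̂ = 0,
  N(u, v) = r_vv · N̂ = 7*sqrt(2)*u^2/(10*Abs(u)).
Evaluating at (u, v) = (1, 2*pi/5):
  L = 0, M = 0, N = 7*sqrt(2)/10.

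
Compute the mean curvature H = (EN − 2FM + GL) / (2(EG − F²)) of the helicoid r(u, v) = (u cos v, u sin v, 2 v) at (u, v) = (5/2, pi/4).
H = 0

With E = 1, F = 0, G = u^2 + 4, L = 0, M = -2/sqrt(u^2 + 4), N = 0, assemble
  H = (EN − 2FM + GL) / (2(EG − F²)) = 0.
At (u, v) = (5/2, pi/4): H = 0.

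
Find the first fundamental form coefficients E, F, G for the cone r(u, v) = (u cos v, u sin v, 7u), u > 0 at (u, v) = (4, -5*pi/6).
E = 50;  F = 0;  G = 16

Partials: r_u = (cos(v), sin(v), 7), r_v = (-u*sin(v), u*cos(v), 0). As functions of (u, v):
  E = r_u · r_u = 50,
  F = r_u · r_v = 0,
  G = r_v · r_v = u^2.
Evaluating at (u, v) = (4, -5*pi/6): E = 50, F = 0, G = 16.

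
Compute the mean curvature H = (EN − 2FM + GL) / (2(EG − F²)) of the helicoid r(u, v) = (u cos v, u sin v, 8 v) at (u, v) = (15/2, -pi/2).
H = 0

With E = 1, F = 0, G = u^2 + 64, L = 0, M = -8/sqrt(u^2 + 64), N = 0, assemble
  H = (EN − 2FM + GL) / (2(EG − F²)) = 0.
At (u, v) = (15/2, -pi/2): H = 0.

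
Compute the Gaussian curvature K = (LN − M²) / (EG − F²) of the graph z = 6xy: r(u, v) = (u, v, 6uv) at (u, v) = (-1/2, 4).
K = -9/85849

Coefficients of the first fundamental form: E = 36*v^2 + 1, F = 36*u*v, G = 36*u^2 + 1.
Coefficients of the second fundamental form: L = 0, M = 6/sqrt(36*u^2 + 36*v^2 + 1), N = 0.
Assemble K = (LN − M²)/(EG − F²) = -36/(1296*u^4 + 2592*u^2*v^2 + 72*u^2 + 1296*v^4 + 72*v^2 + 1). At (u, v) = (-1/2, 4): K = -9/85849.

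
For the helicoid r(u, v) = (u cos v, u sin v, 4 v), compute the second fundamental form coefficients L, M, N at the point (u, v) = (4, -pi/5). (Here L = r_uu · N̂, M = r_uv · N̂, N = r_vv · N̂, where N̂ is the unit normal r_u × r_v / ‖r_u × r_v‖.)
L = 0;  M = -sqrt(2)/2;  N = 0

Compute the unit normal N̂(u, v) = (4*sin(v)/sqrt(u^2 + 16), -4*cos(v)/sqrt(u^2 + 16), u/sqrt(u^2 + 16)), and the second partials r_uu, r_uv, r_vv. Take dot products:
  L(u, v) = r_uu · N̂ = 0,
  M(u, v) = r_uv · N̂ = -4/sqrt(u^2 + 16),
  N(u, v) = r_vv · N̂ = 0.
Evaluating at (u, v) = (4, -pi/5):
  L = 0, M = -sqrt(2)/2, N = 0.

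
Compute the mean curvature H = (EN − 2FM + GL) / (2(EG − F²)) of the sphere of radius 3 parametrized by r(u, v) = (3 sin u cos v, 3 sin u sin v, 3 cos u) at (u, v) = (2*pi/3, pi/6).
H = -1/3

With E = 9, F = 0, G = 9*sin(u)^2, L = -3*sin(u)/Abs(sin(u)), M = 0, N = -3*sin(u)^3/Abs(sin(u)), assemble
  H = (EN − 2FM + GL) / (2(EG − F²)) = -sin(u)/(3*Abs(sin(u))).
At (u, v) = (2*pi/3, pi/6): H = -1/3.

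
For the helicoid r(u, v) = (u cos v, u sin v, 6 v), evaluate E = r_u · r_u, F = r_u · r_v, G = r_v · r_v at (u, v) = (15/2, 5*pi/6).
E = 1;  F = 0;  G = 369/4

Partials: r_u = (cos(v), sin(v), 0), r_v = (-u*sin(v), u*cos(v), 6). As functions of (u, v):
  E = r_u · r_u = 1,
  F = r_u · r_v = 0,
  G = r_v · r_v = u^2 + 36.
Evaluating at (u, v) = (15/2, 5*pi/6): E = 1, F = 0, G = 369/4.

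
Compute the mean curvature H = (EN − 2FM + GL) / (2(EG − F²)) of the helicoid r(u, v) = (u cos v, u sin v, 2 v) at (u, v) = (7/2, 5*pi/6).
H = 0

With E = 1, F = 0, G = u^2 + 4, L = 0, M = -2/sqrt(u^2 + 4), N = 0, assemble
  H = (EN − 2FM + GL) / (2(EG − F²)) = 0.
At (u, v) = (7/2, 5*pi/6): H = 0.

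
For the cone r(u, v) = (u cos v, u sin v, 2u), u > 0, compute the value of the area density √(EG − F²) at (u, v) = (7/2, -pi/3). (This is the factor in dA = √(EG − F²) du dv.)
√(EG − F²)|_{(7/2, -pi/3)} = 7*sqrt(5)/2

E = 5, F = 0, G = u^2, so EG − F² = 5*u^2. Taking the positive square root: √(EG − F²) = sqrt(5)*Abs(u). At (u, v) = (7/2, -pi/3): 7*sqrt(5)/2.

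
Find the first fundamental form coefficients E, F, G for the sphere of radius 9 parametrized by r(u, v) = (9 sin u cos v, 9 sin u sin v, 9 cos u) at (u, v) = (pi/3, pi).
E = 81;  F = 0;  G = 243/4

Partials: r_u = (9*cos(u)*cos(v), 9*sin(v)*cos(u), -9*sin(u)), r_v = (-9*sin(u)*sin(v), 9*sin(u)*cos(v), 0). As functions of (u, v):
  E = r_u · r_u = 81,
  F = r_u · r_v = 0,
  G = r_v · r_v = 81*sin(u)^2.
Evaluating at (u, v) = (pi/3, pi): E = 81, F = 0, G = 243/4.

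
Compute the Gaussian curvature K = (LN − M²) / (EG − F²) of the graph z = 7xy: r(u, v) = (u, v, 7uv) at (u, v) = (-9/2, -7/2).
K = -196/10156969

Coefficients of the first fundamental form: E = 49*v^2 + 1, F = 49*u*v, G = 49*u^2 + 1.
Coefficients of the second fundamental form: L = 0, M = 7/sqrt(49*u^2 + 49*v^2 + 1), N = 0.
Assemble K = (LN − M²)/(EG − F²) = -49/(2401*u^4 + 4802*u^2*v^2 + 98*u^2 + 2401*v^4 + 98*v^2 + 1). At (u, v) = (-9/2, -7/2): K = -196/10156969.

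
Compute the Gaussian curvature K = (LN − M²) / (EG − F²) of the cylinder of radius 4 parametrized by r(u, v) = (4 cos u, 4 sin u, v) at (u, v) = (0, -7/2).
K = 0

Coefficients of the first fundamental form: E = 16, F = 0, G = 1.
Coefficients of the second fundamental form: L = -4, M = 0, N = 0.
Assemble K = (LN − M²)/(EG − F²) = 0. At (u, v) = (0, -7/2): K = 0.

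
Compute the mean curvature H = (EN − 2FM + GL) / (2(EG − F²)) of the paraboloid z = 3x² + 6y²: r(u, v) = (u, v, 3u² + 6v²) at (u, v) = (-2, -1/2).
H = 981*sqrt(181)/32761

With E = 36*u^2 + 1, F = 72*u*v, G = 144*v^2 + 1, L = 6/sqrt(36*u^2 + 144*v^2 + 1), M = 0, N = 12/sqrt(36*u^2 + 144*v^2 + 1), assemble
  H = (EN − 2FM + GL) / (2(EG − F²)) = 9*(24*u^2 + 48*v^2 + 1)/(36*u^2 + 144*v^2 + 1)^(3/2).
At (u, v) = (-2, -1/2): H = 981*sqrt(181)/32761.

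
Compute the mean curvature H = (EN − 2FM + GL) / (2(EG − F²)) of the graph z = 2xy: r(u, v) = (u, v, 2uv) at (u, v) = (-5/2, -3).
H = -15*sqrt(62)/961

With E = 4*v^2 + 1, F = 4*u*v, G = 4*u^2 + 1, L = 0, M = 2/sqrt(4*u^2 + 4*v^2 + 1), N = 0, assemble
  H = (EN − 2FM + GL) / (2(EG − F²)) = -8*u*v/(4*u^2 + 4*v^2 + 1)^(3/2).
At (u, v) = (-5/2, -3): H = -15*sqrt(62)/961.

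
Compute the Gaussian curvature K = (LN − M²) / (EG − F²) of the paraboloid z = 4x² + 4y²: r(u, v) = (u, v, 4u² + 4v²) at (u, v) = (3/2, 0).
K = 64/21025

Coefficients of the first fundamental form: E = 64*u^2 + 1, F = 64*u*v, G = 64*v^2 + 1.
Coefficients of the second fundamental form: L = 8/sqrt(64*u^2 + 64*v^2 + 1), M = 0, N = 8/sqrt(64*u^2 + 64*v^2 + 1).
Assemble K = (LN − M²)/(EG − F²) = 64/(4096*u^4 + 8192*u^2*v^2 + 128*u^2 + 4096*v^4 + 128*v^2 + 1). At (u, v) = (3/2, 0): K = 64/21025.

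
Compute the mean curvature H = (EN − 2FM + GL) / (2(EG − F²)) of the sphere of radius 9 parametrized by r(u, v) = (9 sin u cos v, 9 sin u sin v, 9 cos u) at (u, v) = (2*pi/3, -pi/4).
H = -1/9

With E = 81, F = 0, G = 81*sin(u)^2, L = -9*sin(u)/Abs(sin(u)), M = 0, N = -9*sin(u)^3/Abs(sin(u)), assemble
  H = (EN − 2FM + GL) / (2(EG − F²)) = -sin(u)/(9*Abs(sin(u))).
At (u, v) = (2*pi/3, -pi/4): H = -1/9.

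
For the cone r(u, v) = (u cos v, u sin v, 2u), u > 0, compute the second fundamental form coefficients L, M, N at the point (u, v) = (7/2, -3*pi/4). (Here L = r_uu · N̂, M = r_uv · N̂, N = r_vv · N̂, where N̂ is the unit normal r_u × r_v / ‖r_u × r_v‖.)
L = 0;  M = 0;  N = 7*sqrt(5)/5

Compute the unit normal N̂(u, v) = (-2*sqrt(5)*u*cos(v)/(5*Abs(u)), -2*sqrt(5)*u*sin(v)/(5*Abs(u)), sqrt(5)*u/(5*Abs(u))), and the second partials r_uu, r_uv, r_vv. Take dot products:
  L(u, v) = r_uu · N̂ = 0,
  M(u, v) = r_uv · N̂ = 0,
  N(u, v) = r_vv · N̂ = 2*sqrt(5)*u^2/(5*Abs(u)).
Evaluating at (u, v) = (7/2, -3*pi/4):
  L = 0, M = 0, N = 7*sqrt(5)/5.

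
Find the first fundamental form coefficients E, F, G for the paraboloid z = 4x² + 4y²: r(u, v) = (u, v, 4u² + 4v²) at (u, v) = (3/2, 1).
E = 145;  F = 96;  G = 65

Partials: r_u = (1, 0, 8*u), r_v = (0, 1, 8*v). As functions of (u, v):
  E = r_u · r_u = 64*u^2 + 1,
  F = r_u · r_v = 64*u*v,
  G = r_v · r_v = 64*v^2 + 1.
Evaluating at (u, v) = (3/2, 1): E = 145, F = 96, G = 65.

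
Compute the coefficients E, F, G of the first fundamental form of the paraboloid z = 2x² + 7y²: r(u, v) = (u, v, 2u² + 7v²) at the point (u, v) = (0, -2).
E = 1;  F = 0;  G = 785

Partials: r_u = (1, 0, 4*u), r_v = (0, 1, 14*v). As functions of (u, v):
  E = r_u · r_u = 16*u^2 + 1,
  F = r_u · r_v = 56*u*v,
  G = r_v · r_v = 196*v^2 + 1.
Evaluating at (u, v) = (0, -2): E = 1, F = 0, G = 785.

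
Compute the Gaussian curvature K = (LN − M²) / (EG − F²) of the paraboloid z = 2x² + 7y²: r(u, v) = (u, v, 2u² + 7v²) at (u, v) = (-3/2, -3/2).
K = 14/57121

Coefficients of the first fundamental form: E = 16*u^2 + 1, F = 56*u*v, G = 196*v^2 + 1.
Coefficients of the second fundamental form: L = 4/sqrt(16*u^2 + 196*v^2 + 1), M = 0, N = 14/sqrt(16*u^2 + 196*v^2 + 1).
Assemble K = (LN − M²)/(EG − F²) = 56/(256*u^4 + 6272*u^2*v^2 + 32*u^2 + 38416*v^4 + 392*v^2 + 1). At (u, v) = (-3/2, -3/2): K = 14/57121.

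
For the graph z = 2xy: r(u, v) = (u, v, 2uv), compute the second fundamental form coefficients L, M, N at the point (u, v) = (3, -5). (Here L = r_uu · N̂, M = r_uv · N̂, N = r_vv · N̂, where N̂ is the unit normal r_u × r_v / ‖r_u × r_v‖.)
L = 0;  M = 2*sqrt(137)/137;  N = 0

Compute the unit normal N̂(u, v) = (-2*v/sqrt(4*u^2 + 4*v^2 + 1), -2*u/sqrt(4*u^2 + 4*v^2 + 1), 1/sqrt(4*u^2 + 4*v^2 + 1)), and the second partials r_uu, r_uv, r_vv. Take dot products:
  L(u, v) = r_uu · N̂ = 0,
  M(u, v) = r_uv · N̂ = 2/sqrt(4*u^2 + 4*v^2 + 1),
  N(u, v) = r_vv · N̂ = 0.
Evaluating at (u, v) = (3, -5):
  L = 0, M = 2*sqrt(137)/137, N = 0.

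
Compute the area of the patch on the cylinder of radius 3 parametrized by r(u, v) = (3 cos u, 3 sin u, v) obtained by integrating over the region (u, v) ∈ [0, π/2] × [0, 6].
Area = 9*pi

Area = ∫∫ √(EG − F²) du dv with √(EG − F²) = 3. Integrating over [0, π/2] × [0, 6] gives 9*pi.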